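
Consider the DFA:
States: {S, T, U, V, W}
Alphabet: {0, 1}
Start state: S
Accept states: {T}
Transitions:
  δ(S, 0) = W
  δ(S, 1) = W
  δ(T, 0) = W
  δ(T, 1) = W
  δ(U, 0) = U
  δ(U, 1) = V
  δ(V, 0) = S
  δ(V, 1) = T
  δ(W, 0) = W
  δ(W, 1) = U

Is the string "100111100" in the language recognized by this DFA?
Processing string "100111100":
  S --1--> W
  W --0--> W
  W --0--> W
  W --1--> U
  U --1--> V
  V --1--> T
  T --1--> W
  W --0--> W
  W --0--> W
Final state: W
Accept states: {T}
No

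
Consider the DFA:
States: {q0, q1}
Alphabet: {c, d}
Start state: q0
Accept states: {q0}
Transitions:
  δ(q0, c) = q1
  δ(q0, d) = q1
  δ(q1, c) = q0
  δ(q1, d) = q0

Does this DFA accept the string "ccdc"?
Processing string "ccdc":
  q0 --c--> q1
  q1 --c--> q0
  q0 --d--> q1
  q1 --c--> q0
Final state: q0
Accept states: {q0}
Yes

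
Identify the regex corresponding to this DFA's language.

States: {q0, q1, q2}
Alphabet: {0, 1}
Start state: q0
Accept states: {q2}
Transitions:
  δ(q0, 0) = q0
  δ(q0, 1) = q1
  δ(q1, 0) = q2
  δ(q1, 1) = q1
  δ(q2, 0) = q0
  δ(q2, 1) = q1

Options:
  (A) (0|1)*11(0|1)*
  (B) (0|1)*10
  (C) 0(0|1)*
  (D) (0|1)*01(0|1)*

Check each option against the DFA on short strings; one disagreement eliminates an option:
  (A) (0|1)*11(0|1)*: on '10' the DFA goes q0 → q1 → q2 and accepts (q2 ∈ Accept), but the regex does not match it → eliminate
  (B) (0|1)*10: agrees with the DFA on every string of length ≤ 6
  (C) 0(0|1)*: on '0' the DFA goes q0 → q0 and rejects (q0 ∉ Accept), but the regex matches it → eliminate
  (D) (0|1)*01(0|1)*: on '01' the DFA goes q0 → q0 → q1 and rejects (q1 ∉ Accept), but the regex matches it → eliminate
Only (B) is consistent with the DFA.
(B) (0|1)*10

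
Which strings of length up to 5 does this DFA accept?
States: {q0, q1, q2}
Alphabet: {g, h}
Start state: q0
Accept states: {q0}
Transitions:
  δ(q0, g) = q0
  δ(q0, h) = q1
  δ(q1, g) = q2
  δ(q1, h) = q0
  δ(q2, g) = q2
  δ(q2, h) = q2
ε, g, gg, hh, ggg, ghh, hhg, gggg, gghh, ghhg, hhgg, hhhh, ggggg, ggghh, gghhg, ghhgg, ghhhh, hhggg, hhghh, hhhhg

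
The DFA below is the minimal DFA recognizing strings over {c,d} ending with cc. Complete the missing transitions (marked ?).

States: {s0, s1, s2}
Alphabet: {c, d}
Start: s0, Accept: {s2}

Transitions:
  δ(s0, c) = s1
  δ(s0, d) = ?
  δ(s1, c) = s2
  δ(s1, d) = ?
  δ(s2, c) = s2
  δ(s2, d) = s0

From the language and accept set, identify what each state tracks — s0: last symbol not c; s1: one trailing c; s2: two trailing c's.
Each missing δ(q, a) is the state matching the new tracked value after reading a.
δ(s0, d) = s0; δ(s1, d) = s0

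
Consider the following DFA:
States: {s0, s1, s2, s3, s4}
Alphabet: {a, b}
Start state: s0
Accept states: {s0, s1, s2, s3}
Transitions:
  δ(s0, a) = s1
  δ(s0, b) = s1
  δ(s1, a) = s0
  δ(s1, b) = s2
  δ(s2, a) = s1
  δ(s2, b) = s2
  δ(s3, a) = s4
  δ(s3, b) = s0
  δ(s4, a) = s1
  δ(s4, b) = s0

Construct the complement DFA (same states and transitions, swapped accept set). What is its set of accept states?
Complement accept states = All states \ Original accept states
= {s0, s1, s2, s3, s4} \ {s0, s1, s2, s3}
{s4}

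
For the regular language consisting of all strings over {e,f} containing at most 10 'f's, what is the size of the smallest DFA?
By Myhill–Nerode, count the distinguishable equivalence classes: 12 classes — having seen 0, 1, …, 10, or >10 copies of 'f'; counts 0 through 10 are accepting and >10 is dead.
12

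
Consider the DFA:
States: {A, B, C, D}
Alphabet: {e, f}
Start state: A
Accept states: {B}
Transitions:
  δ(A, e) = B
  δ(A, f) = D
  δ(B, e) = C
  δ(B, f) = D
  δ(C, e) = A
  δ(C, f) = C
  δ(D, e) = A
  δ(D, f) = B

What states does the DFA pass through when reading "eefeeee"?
read 'e': A → B
  read 'e': B → C
  read 'f': C → C
  read 'e': C → A
  read 'e': A → B
  read 'e': B → C
  read 'e': C → A
A -> B -> C -> C -> A -> B -> C -> A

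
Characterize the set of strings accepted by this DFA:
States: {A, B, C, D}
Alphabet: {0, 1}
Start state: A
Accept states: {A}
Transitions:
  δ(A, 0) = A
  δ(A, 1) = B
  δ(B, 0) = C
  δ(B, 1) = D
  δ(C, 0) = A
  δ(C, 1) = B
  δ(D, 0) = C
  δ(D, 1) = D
Testing a few strings:
  '11' → reject
  '0' → accept
  '1011' → reject
  '001' → reject
State roles: A=value ≡ 0 (mod 4); B=value ≡ 1 (mod 4); C=value ≡ 2 (mod 4); D=value ≡ 3 (mod 4)
All binary strings representing a multiple of 4 (read in base 2; leading zeros allowed and ε counts as 0)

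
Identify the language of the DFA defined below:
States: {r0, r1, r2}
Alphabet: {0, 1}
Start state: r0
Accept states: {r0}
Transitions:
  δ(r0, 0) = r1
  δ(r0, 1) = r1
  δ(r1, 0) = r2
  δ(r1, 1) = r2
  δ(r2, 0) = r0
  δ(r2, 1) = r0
Testing a few strings:
  '10' → reject
  '001' → accept
  '11' → reject
  '000' → accept
State roles: r0=length ≡ 0 (mod 3); r1=length ≡ 1 (mod 3); r2=length ≡ 2 (mod 3)
All binary strings whose length is a multiple of 3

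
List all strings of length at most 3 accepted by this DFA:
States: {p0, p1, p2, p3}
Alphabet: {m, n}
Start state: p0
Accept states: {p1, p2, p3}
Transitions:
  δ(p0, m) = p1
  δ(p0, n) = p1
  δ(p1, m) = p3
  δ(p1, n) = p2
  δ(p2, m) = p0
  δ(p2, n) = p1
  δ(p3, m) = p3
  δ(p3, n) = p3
m, n, mm, mn, nm, nn, mmm, mmn, mnn, nmm, nmn, nnn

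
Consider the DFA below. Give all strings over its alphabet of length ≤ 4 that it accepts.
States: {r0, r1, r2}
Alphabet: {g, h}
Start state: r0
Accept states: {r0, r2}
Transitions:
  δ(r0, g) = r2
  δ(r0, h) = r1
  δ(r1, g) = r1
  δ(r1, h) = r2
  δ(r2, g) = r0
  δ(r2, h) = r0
ε, g, gg, gh, hh, ggg, ghg, hgh, hhg, hhh, gggg, gggh, gghh, ghgg, ghgh, ghhh, hggh, hghg, hghh, hhgg, hhhg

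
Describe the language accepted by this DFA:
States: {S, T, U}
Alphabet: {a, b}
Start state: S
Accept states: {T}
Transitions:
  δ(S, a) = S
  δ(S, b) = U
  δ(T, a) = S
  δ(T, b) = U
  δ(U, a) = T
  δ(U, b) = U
Testing a few strings:
  'ab' → reject
  'aba' → accept
  'aaa' → reject
  'baba' → accept
State roles: S=no suffix match; T=suffix is ba; U=one trailing b
All strings over {a,b} ending with ba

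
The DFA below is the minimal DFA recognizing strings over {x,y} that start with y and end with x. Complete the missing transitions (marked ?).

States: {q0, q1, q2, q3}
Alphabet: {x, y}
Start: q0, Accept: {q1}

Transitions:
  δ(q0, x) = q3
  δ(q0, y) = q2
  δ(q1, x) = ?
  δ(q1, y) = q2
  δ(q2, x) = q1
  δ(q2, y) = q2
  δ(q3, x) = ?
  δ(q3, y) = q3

From the language and accept set, identify what each state tracks — q0: no input read; q1: started with y, last symbol x; q2: started with y, last symbol y; q3: started with x (dead).
Each missing δ(q, a) is the state matching the new tracked value after reading a.
δ(q1, x) = q1; δ(q3, x) = q3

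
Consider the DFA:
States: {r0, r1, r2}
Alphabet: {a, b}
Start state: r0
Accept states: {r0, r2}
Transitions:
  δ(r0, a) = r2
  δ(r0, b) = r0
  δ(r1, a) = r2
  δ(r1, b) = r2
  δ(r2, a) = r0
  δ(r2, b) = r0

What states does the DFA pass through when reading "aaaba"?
read 'a': r0 → r2
  read 'a': r2 → r0
  read 'a': r0 → r2
  read 'b': r2 → r0
  read 'a': r0 → r2
r0 -> r2 -> r0 -> r2 -> r0 -> r2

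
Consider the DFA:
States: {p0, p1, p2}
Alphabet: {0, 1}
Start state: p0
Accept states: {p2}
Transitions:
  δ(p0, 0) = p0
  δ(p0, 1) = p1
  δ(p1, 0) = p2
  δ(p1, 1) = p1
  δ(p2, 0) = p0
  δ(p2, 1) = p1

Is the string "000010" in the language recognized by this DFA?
Processing string "000010":
  p0 --0--> p0
  p0 --0--> p0
  p0 --0--> p0
  p0 --0--> p0
  p0 --1--> p1
  p1 --0--> p2
Final state: p2
Accept states: {p2}
Yes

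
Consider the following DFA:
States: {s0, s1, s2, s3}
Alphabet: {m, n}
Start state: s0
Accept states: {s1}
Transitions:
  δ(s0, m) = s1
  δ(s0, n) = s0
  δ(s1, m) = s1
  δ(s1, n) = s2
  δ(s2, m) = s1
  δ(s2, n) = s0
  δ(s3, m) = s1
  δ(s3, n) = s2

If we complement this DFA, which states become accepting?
Complement accept states = All states \ Original accept states
= {s0, s1, s2, s3} \ {s1}
{s0, s2, s3}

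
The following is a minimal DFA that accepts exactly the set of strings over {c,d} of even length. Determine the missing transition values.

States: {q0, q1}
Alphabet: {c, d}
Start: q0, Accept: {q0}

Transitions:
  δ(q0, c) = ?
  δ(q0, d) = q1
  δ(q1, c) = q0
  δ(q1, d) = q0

From the language and accept set, identify what each state tracks — q0: even length so far; q1: odd length so far.
Each missing δ(q, a) is the state matching the new tracked value after reading a.
δ(q0, c) = q1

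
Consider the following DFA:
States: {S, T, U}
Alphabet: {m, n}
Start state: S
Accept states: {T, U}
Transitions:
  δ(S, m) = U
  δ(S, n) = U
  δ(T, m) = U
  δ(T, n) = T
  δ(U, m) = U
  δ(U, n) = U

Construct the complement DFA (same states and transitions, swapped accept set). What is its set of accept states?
Complement accept states = All states \ Original accept states
= {S, T, U} \ {T, U}
{S}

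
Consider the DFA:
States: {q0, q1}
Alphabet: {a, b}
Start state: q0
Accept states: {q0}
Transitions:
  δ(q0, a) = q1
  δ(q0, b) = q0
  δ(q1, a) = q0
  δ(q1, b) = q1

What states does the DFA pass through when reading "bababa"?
read 'b': q0 → q0
  read 'a': q0 → q1
  read 'b': q1 → q1
  read 'a': q1 → q0
  read 'b': q0 → q0
  read 'a': q0 → q1
q0 -> q0 -> q1 -> q1 -> q0 -> q0 -> q1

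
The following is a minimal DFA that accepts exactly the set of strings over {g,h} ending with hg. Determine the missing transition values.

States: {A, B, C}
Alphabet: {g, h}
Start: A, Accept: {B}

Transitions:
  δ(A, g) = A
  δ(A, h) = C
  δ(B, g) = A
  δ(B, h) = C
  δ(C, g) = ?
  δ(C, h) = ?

From the language and accept set, identify what each state tracks — A: no suffix match; B: suffix is hg; C: one trailing h.
Each missing δ(q, a) is the state matching the new tracked value after reading a.
δ(C, g) = B; δ(C, h) = C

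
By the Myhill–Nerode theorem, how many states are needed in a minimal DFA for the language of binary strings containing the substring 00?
By Myhill–Nerode, count the distinguishable equivalence classes: 3 classes — one per longest suffix of the input that is a prefix of '00' (lengths 0 through 1), plus an absorbing 'already seen 00' class.
3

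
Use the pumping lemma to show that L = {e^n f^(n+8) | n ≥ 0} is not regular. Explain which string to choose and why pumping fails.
Assume L is regular with pumping length p. Idea: pumping the e-block breaks the fixed offset of 8.
Choose s = e^p f^(p+8) ∈ L. By the pumping lemma, s = xyz with |xy| ≤ p, |y| > 0, so y = e^k with k ≥ 1. Then xy²z = e^(p+k) f^(p+8). For this to be in L we would need p+8 = (p+k)+8, i.e. k = 0, contradicting k ≥ 1. So xy²z ∉ L.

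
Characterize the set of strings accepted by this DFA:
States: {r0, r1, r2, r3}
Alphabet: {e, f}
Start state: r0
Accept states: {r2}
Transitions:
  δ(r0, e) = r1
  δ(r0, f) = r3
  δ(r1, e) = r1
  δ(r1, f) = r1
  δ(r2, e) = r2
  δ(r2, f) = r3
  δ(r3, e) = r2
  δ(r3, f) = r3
Testing a few strings:
  'ee' → reject
  'e' → reject
  'fef' → reject
  'f' → reject
State roles: r0=no input read; r1=started with e (dead); r2=started with f, last symbol e; r3=started with f, last symbol f
All strings over {e,f} that start with f and end with e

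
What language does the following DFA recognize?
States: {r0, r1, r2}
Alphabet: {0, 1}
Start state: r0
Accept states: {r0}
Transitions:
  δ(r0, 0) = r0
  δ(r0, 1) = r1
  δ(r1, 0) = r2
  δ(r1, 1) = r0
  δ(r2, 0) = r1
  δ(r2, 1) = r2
Testing a few strings:
  '100' → reject
  '10' → reject
  '0111' → reject
  '110' → accept
State roles: r0=value ≡ 0 (mod 3); r1=value ≡ 1 (mod 3); r2=value ≡ 2 (mod 3)
All binary strings representing a multiple of 3 (read in base 2; leading zeros allowed and ε counts as 0)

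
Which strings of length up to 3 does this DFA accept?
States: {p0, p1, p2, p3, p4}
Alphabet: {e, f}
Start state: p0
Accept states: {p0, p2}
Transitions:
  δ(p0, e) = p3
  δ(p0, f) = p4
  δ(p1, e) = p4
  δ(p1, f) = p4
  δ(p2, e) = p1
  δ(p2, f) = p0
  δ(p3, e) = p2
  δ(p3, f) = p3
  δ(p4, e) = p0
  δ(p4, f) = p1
ε, ee, fe, eef, efe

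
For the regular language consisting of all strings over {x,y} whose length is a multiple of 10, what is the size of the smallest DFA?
By Myhill–Nerode, count the distinguishable equivalence classes: 10 classes — one per residue of the length mod 10; class i is distinguished from class j by any string of length (10 − i) mod 10.
10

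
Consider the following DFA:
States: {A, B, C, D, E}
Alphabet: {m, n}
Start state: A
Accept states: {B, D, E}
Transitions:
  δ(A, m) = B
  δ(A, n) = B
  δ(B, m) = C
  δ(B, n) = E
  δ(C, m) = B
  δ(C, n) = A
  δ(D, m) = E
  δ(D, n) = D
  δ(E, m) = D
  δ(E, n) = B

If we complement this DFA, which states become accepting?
Complement accept states = All states \ Original accept states
= {A, B, C, D, E} \ {B, D, E}
{A, C}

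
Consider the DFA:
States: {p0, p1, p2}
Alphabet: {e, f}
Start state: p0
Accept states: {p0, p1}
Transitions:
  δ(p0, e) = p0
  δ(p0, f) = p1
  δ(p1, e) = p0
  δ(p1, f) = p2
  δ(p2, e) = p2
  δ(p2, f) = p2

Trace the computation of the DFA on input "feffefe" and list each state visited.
read 'f': p0 → p1
  read 'e': p1 → p0
  read 'f': p0 → p1
  read 'f': p1 → p2
  read 'e': p2 → p2
  read 'f': p2 → p2
  read 'e': p2 → p2
p0 -> p1 -> p0 -> p1 -> p2 -> p2 -> p2 -> p2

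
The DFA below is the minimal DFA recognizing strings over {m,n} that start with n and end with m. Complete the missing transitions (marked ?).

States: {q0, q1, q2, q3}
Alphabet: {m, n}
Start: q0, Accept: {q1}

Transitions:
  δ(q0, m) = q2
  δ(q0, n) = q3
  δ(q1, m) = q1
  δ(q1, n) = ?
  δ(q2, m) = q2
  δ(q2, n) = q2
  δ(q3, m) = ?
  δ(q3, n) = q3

From the language and accept set, identify what each state tracks — q0: no input read; q1: started with n, last symbol m; q2: started with m (dead); q3: started with n, last symbol n.
Each missing δ(q, a) is the state matching the new tracked value after reading a.
δ(q1, n) = q3; δ(q3, m) = q1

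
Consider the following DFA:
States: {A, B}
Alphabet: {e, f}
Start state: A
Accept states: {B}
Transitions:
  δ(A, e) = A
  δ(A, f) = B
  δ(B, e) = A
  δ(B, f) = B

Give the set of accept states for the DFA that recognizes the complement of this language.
Complement accept states = All states \ Original accept states
= {A, B} \ {B}
{A}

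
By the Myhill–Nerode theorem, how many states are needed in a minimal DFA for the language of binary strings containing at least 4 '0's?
By Myhill–Nerode, count the distinguishable equivalence classes: 5 classes — having seen 0, 1, …, 3, or ≥4 copies of '0'; any two classes i < j (j ≤ 4) are distinguished by the string 0^(4−j), which takes class j to 4 copies (accepted) but leaves class i below 4 (rejected).
5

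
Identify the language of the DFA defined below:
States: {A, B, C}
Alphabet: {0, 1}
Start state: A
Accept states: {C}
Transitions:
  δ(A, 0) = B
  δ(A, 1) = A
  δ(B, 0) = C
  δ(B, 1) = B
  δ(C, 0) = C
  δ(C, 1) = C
Testing a few strings:
  '010' → accept
  '0' → reject
  '11' → reject
  '011' → reject
State roles: A=zero 0's seen; B=one 0 seen; C=≥ two 0's seen
All binary strings containing at least two 0's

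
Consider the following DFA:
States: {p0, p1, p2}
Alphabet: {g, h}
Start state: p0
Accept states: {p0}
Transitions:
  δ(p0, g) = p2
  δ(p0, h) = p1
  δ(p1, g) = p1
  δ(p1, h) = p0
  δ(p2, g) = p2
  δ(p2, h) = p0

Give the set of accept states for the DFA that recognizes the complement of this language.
Complement accept states = All states \ Original accept states
= {p0, p1, p2} \ {p0}
{p1, p2}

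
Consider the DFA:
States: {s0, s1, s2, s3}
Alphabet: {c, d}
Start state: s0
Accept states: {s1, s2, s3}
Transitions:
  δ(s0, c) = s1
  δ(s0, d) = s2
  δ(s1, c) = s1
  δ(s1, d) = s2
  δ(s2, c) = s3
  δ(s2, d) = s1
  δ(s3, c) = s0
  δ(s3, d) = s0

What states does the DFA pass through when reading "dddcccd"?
read 'd': s0 → s2
  read 'd': s2 → s1
  read 'd': s1 → s2
  read 'c': s2 → s3
  read 'c': s3 → s0
  read 'c': s0 → s1
  read 'd': s1 → s2
s0 -> s2 -> s1 -> s2 -> s3 -> s0 -> s1 -> s2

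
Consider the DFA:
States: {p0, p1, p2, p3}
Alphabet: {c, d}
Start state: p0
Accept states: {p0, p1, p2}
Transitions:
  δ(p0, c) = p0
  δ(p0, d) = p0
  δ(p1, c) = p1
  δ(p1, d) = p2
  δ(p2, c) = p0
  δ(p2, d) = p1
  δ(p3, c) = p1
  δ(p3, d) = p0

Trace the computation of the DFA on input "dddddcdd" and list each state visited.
read 'd': p0 → p0
  read 'd': p0 → p0
  read 'd': p0 → p0
  read 'd': p0 → p0
  read 'd': p0 → p0
  read 'c': p0 → p0
  read 'd': p0 → p0
  read 'd': p0 → p0
p0 -> p0 -> p0 -> p0 -> p0 -> p0 -> p0 -> p0 -> p0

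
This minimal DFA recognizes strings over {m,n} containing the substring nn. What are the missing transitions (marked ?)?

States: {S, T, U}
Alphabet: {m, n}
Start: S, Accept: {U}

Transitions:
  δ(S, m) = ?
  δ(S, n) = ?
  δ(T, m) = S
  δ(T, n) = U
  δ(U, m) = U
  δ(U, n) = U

From the language and accept set, identify what each state tracks — S: no progress toward nn; T: one trailing n; U: substring nn seen.
Each missing δ(q, a) is the state matching the new tracked value after reading a.
δ(S, m) = S; δ(S, n) = T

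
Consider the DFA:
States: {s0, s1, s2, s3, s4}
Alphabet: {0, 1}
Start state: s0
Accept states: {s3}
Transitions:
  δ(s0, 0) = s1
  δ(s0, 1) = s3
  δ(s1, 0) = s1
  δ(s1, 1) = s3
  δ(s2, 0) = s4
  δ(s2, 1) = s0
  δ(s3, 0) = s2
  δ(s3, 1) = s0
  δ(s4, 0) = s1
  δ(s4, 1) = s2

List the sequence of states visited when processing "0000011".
read '0': s0 → s1
  read '0': s1 → s1
  read '0': s1 → s1
  read '0': s1 → s1
  read '0': s1 → s1
  read '1': s1 → s3
  read '1': s3 → s0
s0 -> s1 -> s1 -> s1 -> s1 -> s1 -> s3 -> s0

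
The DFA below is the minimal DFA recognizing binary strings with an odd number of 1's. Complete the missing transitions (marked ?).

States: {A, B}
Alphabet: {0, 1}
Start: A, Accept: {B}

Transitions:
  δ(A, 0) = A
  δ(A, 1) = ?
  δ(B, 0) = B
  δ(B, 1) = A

From the language and accept set, identify what each state tracks — A: even number of 1's so far; B: odd number of 1's so far.
Each missing δ(q, a) is the state matching the new tracked value after reading a.
δ(A, 1) = B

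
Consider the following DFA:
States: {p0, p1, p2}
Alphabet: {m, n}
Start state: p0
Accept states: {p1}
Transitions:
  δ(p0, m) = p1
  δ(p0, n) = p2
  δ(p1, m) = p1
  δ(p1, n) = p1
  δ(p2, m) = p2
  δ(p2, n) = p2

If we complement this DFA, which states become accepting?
Complement accept states = All states \ Original accept states
= {p0, p1, p2} \ {p1}
{p0, p2}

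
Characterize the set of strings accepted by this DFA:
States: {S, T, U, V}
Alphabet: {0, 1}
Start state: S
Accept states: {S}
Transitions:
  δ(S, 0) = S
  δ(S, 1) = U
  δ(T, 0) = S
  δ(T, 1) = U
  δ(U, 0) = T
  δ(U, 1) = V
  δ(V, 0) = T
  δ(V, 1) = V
Testing a few strings:
  '1' → reject
  '00' → accept
  '1111' → reject
  '11' → reject
State roles: S=value ≡ 0 (mod 4); T=value ≡ 2 (mod 4); U=value ≡ 1 (mod 4); V=value ≡ 3 (mod 4)
All binary strings representing a multiple of 4 (read in base 2; leading zeros allowed and ε counts as 0)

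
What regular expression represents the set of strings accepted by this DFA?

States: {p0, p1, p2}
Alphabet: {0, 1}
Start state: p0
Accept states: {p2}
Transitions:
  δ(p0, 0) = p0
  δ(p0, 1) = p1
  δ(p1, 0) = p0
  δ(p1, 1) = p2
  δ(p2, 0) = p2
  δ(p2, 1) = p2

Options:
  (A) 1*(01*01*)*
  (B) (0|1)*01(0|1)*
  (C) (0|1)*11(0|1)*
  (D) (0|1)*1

Check each option against the DFA on short strings; one disagreement eliminates an option:
  (A) 1*(01*01*)*: on ε the DFA stays in p0 and rejects (p0 ∉ Accept), but the regex matches it → eliminate
  (B) (0|1)*01(0|1)*: on '01' the DFA goes p0 → p0 → p1 and rejects (p1 ∉ Accept), but the regex matches it → eliminate
  (C) (0|1)*11(0|1)*: agrees with the DFA on every string of length ≤ 6
  (D) (0|1)*1: on '1' the DFA goes p0 → p1 and rejects (p1 ∉ Accept), but the regex matches it → eliminate
Only (C) is consistent with the DFA.
(C) (0|1)*11(0|1)*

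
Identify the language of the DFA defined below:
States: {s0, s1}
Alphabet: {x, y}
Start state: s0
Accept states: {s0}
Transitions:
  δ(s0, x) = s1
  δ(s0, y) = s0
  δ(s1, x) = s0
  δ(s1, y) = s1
Testing a few strings:
  'yxx' → accept
  'yx' → reject
  'xy' → reject
  'x' → reject
State roles: s0=even number of x's so far; s1=odd number of x's so far
All strings over {x,y} with an even number of x's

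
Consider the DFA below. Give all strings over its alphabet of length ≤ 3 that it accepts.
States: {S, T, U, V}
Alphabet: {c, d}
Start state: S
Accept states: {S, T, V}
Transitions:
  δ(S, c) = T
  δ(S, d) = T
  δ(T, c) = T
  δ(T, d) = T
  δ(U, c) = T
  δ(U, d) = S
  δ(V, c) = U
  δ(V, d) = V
ε, c, d, cc, cd, dc, dd, ccc, ccd, cdc, cdd, dcc, dcd, ddc, ddd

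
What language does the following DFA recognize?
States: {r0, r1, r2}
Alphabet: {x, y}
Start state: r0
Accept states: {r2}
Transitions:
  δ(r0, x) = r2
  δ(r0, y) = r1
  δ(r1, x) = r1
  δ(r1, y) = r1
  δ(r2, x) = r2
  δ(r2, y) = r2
Testing a few strings:
  'xy' → accept
  'x' → accept
  'xyy' → accept
  'yx' → reject
State roles: r0=no input read; r1=started with y (dead); r2=started with x
All strings over {x,y} starting with x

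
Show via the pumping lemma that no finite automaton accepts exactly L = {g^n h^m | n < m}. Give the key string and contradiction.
Assume L is regular with pumping length p. Idea: pumping up the g-block makes the g-count reach the h-count.
Choose s = g^p h^(p+1) ∈ L. By the pumping lemma, s = xyz with |xy| ≤ p, |y| > 0, so y = g^k with k ≥ 1. Then xy²z = g^(p+k) h^(p+1). Since p+k ≥ p+1, the number of g's is no longer strictly less than the number of h's, so xy²z ∉ L.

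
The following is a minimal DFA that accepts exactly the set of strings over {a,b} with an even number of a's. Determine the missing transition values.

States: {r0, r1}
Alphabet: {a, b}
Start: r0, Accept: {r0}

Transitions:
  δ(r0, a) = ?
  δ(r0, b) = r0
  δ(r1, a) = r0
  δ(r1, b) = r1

From the language and accept set, identify what each state tracks — r0: even number of a's so far; r1: odd number of a's so far.
Each missing δ(q, a) is the state matching the new tracked value after reading a.
δ(r0, a) = r1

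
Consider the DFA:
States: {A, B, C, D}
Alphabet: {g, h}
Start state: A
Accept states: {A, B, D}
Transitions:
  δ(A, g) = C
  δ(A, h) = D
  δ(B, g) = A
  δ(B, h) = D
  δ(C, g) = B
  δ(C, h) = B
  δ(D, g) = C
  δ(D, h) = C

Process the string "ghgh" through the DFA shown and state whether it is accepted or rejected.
Processing string "ghgh":
  A --g--> C
  C --h--> B
  B --g--> A
  A --h--> D
Final state: D
Accept states: {A, B, D}
Yes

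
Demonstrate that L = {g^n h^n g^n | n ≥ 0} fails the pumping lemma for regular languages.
Assume L is regular with pumping length p. Idea: pumping the first g-block unbalances it against the other two.
Choose s = g^p h^p g^p ∈ L (|s| = 3p ≥ p). By the pumping lemma, s = xyz with |xy| ≤ p, |y| > 0, so y = g^k with k ≥ 1, inside the first g-block. Then xy²z = g^(p+k) h^p g^p. The first block has length p+k ≠ p, so the three block lengths are no longer equal and xy²z ∉ L.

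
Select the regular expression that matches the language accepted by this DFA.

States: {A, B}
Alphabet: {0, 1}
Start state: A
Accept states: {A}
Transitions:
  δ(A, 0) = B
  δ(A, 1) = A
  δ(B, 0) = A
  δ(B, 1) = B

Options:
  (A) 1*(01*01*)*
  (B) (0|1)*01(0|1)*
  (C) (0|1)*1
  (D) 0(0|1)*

Check each option against the DFA on short strings; one disagreement eliminates an option:
  (A) 1*(01*01*)*: agrees with the DFA on every string of length ≤ 6
  (B) (0|1)*01(0|1)*: on ε the DFA stays in A and accepts (A ∈ Accept), but the regex does not match it → eliminate
  (C) (0|1)*1: on ε the DFA stays in A and accepts (A ∈ Accept), but the regex does not match it → eliminate
  (D) 0(0|1)*: on ε the DFA stays in A and accepts (A ∈ Accept), but the regex does not match it → eliminate
Only (A) is consistent with the DFA.
(A) 1*(01*01*)*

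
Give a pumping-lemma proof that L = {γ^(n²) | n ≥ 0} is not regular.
Assume L is regular with pumping length p. Idea: pumping adds a fixed amount, but gaps between consecutive squares grow.
Choose s = γ^(p²) (length p² ≥ p). By the pumping lemma, s = xyz with |xy| ≤ p, |y| > 0, so |y| = k with 1 ≤ k ≤ p. Then |xy²z| = p²+k. Since p² < p²+k ≤ p²+p < (p+1)², the length p²+k lies strictly between consecutive squares, so it is not a perfect square and xy²z ∉ L.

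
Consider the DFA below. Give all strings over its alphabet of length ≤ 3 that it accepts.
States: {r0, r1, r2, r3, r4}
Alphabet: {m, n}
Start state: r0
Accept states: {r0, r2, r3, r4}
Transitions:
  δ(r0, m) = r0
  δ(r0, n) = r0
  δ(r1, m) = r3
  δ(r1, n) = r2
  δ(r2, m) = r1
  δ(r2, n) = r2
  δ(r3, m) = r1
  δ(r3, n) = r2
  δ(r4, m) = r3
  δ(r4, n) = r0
ε, m, n, mm, mn, nm, nn, mmm, mmn, mnm, mnn, nmm, nmn, nnm, nnn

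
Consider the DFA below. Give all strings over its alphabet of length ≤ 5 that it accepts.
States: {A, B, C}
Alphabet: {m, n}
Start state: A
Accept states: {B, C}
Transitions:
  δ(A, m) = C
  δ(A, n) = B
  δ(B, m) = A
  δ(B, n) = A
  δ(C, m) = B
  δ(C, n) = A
m, n, mm, mnm, mnn, nmm, nmn, nnm, nnn, mmmm, mmmn, mmnm, mmnn, mnmm, nmmm, nnmm, mmmmm, mmnmm, mnmnm, mnmnn, mnnmm, mnnmn, mnnnm, mnnnn, nmmnm, nmmnn, nmnmm, nmnmn, nmnnm, nmnnn, nnmnm, nnmnn, nnnmm, nnnmn, nnnnm, nnnnn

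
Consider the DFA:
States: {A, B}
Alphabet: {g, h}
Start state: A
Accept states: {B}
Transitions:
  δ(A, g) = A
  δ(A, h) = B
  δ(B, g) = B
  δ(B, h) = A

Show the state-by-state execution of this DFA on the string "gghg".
read 'g': A → A
  read 'g': A → A
  read 'h': A → B
  read 'g': B → B
A -> A -> A -> B -> B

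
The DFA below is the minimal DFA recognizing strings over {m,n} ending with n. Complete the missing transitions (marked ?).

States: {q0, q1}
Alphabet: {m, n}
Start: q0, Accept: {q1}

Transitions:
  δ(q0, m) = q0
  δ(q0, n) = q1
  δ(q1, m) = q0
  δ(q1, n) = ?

From the language and accept set, identify what each state tracks — q0: last symbol not n; q1: last symbol is n.
Each missing δ(q, a) is the state matching the new tracked value after reading a.
δ(q1, n) = q1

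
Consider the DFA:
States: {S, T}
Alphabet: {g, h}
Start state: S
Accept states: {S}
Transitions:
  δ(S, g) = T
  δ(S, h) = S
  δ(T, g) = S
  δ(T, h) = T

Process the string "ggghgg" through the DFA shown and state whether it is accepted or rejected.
Processing string "ggghgg":
  S --g--> T
  T --g--> S
  S --g--> T
  T --h--> T
  T --g--> S
  S --g--> T
Final state: T
Accept states: {S}
No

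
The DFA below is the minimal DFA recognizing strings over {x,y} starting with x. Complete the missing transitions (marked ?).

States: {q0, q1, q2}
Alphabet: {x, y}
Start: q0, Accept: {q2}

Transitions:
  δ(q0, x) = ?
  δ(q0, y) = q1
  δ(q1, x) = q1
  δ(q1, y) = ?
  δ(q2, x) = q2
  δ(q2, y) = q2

From the language and accept set, identify what each state tracks — q0: no input read; q1: started with y (dead); q2: started with x.
Each missing δ(q, a) is the state matching the new tracked value after reading a.
δ(q0, x) = q2; δ(q1, y) = q1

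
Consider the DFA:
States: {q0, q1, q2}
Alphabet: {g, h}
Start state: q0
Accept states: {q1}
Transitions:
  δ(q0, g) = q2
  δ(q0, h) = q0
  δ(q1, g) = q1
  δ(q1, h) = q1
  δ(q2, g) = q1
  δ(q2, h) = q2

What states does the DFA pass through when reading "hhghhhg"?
read 'h': q0 → q0
  read 'h': q0 → q0
  read 'g': q0 → q2
  read 'h': q2 → q2
  read 'h': q2 → q2
  read 'h': q2 → q2
  read 'g': q2 → q1
q0 -> q0 -> q0 -> q2 -> q2 -> q2 -> q2 -> q1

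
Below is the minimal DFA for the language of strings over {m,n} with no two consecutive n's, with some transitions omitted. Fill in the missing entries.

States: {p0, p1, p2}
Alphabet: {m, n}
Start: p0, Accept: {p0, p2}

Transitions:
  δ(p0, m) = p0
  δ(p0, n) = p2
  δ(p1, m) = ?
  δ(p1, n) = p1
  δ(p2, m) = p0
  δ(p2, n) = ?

From the language and accept set, identify what each state tracks — p0: last symbol not n (ok); p1: saw nn (dead); p2: last symbol n (ok).
Each missing δ(q, a) is the state matching the new tracked value after reading a.
δ(p1, m) = p1; δ(p2, n) = p1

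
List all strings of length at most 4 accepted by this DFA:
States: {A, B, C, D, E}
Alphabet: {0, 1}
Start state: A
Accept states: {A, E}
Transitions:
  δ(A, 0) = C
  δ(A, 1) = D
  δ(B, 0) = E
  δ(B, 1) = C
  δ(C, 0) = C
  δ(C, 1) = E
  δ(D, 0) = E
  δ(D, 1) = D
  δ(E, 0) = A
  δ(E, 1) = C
ε, 01, 10, 001, 010, 100, 110, 0001, 0010, 0111, 1011, 1100, 1110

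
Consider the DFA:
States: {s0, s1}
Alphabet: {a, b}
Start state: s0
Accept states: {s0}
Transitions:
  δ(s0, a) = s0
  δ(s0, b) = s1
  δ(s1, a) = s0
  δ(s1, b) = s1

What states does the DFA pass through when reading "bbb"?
read 'b': s0 → s1
  read 'b': s1 → s1
  read 'b': s1 → s1
s0 -> s1 -> s1 -> s1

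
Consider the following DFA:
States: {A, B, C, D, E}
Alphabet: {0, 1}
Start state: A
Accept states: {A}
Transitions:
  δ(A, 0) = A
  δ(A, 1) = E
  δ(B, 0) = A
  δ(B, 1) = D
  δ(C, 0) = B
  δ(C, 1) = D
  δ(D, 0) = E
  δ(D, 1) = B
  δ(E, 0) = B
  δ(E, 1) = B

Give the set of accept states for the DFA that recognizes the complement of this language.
Complement accept states = All states \ Original accept states
= {A, B, C, D, E} \ {A}
{B, C, D, E}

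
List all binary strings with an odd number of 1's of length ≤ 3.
1, 01, 10, 001, 010, 100, 111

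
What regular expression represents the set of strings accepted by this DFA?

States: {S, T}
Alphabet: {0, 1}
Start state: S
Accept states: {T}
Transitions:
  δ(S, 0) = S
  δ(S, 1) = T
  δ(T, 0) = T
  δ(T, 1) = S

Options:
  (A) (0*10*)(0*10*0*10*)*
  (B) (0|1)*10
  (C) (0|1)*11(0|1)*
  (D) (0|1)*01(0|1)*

Check each option against the DFA on short strings; one disagreement eliminates an option:
  (A) (0*10*)(0*10*0*10*)*: agrees with the DFA on every string of length ≤ 6
  (B) (0|1)*10: on '1' the DFA goes S → T and accepts (T ∈ Accept), but the regex does not match it → eliminate
  (C) (0|1)*11(0|1)*: on '1' the DFA goes S → T and accepts (T ∈ Accept), but the regex does not match it → eliminate
  (D) (0|1)*01(0|1)*: on '1' the DFA goes S → T and accepts (T ∈ Accept), but the regex does not match it → eliminate
Only (A) is consistent with the DFA.
(A) (0*10*)(0*10*0*10*)*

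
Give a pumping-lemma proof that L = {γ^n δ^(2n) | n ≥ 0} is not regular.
Assume L is regular with pumping length p. Idea: pumping the γ-block breaks the 1:2 ratio.
Choose s = γ^p δ^(2p) (length 3p ≥ p). By the pumping lemma, s = xyz with |xy| ≤ p, |y| > 0, so y = γ^k with k ≥ 1. Then xy²z = γ^(p+k) δ^(2p). For this to be in L we would need 2p = 2(p+k), i.e. 2k = 0, contradicting k ≥ 1. So xy²z ∉ L.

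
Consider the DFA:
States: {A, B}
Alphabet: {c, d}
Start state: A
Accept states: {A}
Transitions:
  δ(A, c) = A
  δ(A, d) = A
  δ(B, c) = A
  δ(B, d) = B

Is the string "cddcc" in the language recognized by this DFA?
Processing string "cddcc":
  A --c--> A
  A --d--> A
  A --d--> A
  A --c--> A
  A --c--> A
Final state: A
Accept states: {A}
Yes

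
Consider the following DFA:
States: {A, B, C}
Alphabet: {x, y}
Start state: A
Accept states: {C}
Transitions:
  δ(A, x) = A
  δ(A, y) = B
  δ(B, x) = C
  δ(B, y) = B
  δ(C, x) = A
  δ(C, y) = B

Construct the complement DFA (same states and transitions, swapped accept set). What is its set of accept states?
Complement accept states = All states \ Original accept states
= {A, B, C} \ {C}
{A, B}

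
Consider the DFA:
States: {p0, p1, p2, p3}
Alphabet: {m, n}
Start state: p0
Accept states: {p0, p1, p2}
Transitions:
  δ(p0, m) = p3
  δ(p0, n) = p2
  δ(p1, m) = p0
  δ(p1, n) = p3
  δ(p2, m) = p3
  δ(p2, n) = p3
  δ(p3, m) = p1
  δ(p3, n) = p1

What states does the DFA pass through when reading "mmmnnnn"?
read 'm': p0 → p3
  read 'm': p3 → p1
  read 'm': p1 → p0
  read 'n': p0 → p2
  read 'n': p2 → p3
  read 'n': p3 → p1
  read 'n': p1 → p3
p0 -> p3 -> p1 -> p0 -> p2 -> p3 -> p1 -> p3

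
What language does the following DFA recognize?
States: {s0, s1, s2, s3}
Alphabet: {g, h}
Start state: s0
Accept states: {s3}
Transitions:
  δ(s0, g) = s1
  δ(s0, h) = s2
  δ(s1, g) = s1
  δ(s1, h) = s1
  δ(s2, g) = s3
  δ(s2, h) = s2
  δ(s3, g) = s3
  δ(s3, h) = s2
Testing a few strings:
  'gghh' → reject
  'hh' → reject
  'ghg' → reject
  'gg' → reject
State roles: s0=no input read; s1=started with g (dead); s2=started with h, last symbol h; s3=started with h, last symbol g
All strings over {g,h} that start with h and end with g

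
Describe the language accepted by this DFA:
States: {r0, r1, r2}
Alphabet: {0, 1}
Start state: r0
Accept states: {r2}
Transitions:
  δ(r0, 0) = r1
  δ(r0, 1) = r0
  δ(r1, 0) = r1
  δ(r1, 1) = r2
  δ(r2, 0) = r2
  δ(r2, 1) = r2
Testing a few strings:
  '1100' → reject
  '100' → reject
  '0000' → reject
  '10' → reject
State roles: r0=no 0 seen yet; r1=seen a 0, waiting for 1; r2=substring 01 seen
All binary strings containing the substring 01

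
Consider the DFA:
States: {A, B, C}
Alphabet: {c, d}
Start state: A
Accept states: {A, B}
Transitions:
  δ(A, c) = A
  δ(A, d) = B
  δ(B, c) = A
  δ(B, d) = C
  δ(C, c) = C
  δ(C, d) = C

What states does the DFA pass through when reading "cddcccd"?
read 'c': A → A
  read 'd': A → B
  read 'd': B → C
  read 'c': C → C
  read 'c': C → C
  read 'c': C → C
  read 'd': C → C
A -> A -> B -> C -> C -> C -> C -> C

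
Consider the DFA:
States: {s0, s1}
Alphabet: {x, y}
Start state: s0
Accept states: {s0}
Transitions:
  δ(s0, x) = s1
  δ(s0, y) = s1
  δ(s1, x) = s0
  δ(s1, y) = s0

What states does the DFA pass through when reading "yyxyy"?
read 'y': s0 → s1
  read 'y': s1 → s0
  read 'x': s0 → s1
  read 'y': s1 → s0
  read 'y': s0 → s1
s0 -> s1 -> s0 -> s1 -> s0 -> s1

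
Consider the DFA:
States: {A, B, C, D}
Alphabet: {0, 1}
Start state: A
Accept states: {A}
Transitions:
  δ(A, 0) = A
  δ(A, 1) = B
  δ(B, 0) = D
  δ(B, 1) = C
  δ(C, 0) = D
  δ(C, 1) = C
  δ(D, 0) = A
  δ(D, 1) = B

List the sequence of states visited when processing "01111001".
read '0': A → A
  read '1': A → B
  read '1': B → C
  read '1': C → C
  read '1': C → C
  read '0': C → D
  read '0': D → A
  read '1': A → B
A -> A -> B -> C -> C -> C -> D -> A -> B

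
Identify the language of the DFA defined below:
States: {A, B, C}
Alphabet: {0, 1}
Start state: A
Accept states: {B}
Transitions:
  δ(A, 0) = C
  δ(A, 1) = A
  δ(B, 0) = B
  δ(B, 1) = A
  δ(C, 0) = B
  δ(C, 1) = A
Testing a few strings:
  '11' → reject
  '011' → reject
  '0111' → reject
  '0' → reject
State roles: A=last symbol not 0; B=two trailing 0's; C=one trailing 0
All binary strings ending with 00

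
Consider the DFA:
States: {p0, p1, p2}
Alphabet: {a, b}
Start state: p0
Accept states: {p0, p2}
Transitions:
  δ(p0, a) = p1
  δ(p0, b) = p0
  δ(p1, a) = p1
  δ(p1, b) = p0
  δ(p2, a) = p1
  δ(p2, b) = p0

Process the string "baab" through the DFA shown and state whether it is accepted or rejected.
Processing string "baab":
  p0 --b--> p0
  p0 --a--> p1
  p1 --a--> p1
  p1 --b--> p0
Final state: p0
Accept states: {p0, p2}
Yes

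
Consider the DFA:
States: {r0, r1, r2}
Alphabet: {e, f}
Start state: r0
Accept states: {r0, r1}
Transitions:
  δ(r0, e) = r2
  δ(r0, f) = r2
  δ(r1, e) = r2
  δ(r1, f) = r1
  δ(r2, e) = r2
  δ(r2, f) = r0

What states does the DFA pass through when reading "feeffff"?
read 'f': r0 → r2
  read 'e': r2 → r2
  read 'e': r2 → r2
  read 'f': r2 → r0
  read 'f': r0 → r2
  read 'f': r2 → r0
  read 'f': r0 → r2
r0 -> r2 -> r2 -> r2 -> r0 -> r2 -> r0 -> r2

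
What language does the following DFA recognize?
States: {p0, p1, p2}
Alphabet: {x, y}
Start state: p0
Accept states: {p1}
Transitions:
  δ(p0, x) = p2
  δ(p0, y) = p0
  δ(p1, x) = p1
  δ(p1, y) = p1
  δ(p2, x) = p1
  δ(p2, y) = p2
Testing a few strings:
  'yy' → reject
  'x' → reject
  'xyy' → reject
  'xx' → accept
State roles: p0=zero x's seen; p1=≥ two x's seen; p2=one x seen
All strings over {x,y} containing at least two x's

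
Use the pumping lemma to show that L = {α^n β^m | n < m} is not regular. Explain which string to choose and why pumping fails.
Assume L is regular with pumping length p. Idea: pumping up the α-block makes the α-count reach the β-count.
Choose s = α^p β^(p+1) ∈ L. By the pumping lemma, s = xyz with |xy| ≤ p, |y| > 0, so y = α^k with k ≥ 1. Then xy²z = α^(p+k) β^(p+1). Since p+k ≥ p+1, the number of α's is no longer strictly less than the number of β's, so xy²z ∉ L.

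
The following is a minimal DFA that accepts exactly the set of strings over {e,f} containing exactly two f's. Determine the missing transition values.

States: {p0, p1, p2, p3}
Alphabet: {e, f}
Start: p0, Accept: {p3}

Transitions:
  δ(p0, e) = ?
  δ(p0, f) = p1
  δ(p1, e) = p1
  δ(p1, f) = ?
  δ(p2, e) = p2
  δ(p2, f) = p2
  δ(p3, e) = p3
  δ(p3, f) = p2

From the language and accept set, identify what each state tracks — p0: zero f's; p1: one f; p2: ≥ three f's (dead); p3: two f's.
Each missing δ(q, a) is the state matching the new tracked value after reading a.
δ(p0, e) = p0; δ(p1, f) = p3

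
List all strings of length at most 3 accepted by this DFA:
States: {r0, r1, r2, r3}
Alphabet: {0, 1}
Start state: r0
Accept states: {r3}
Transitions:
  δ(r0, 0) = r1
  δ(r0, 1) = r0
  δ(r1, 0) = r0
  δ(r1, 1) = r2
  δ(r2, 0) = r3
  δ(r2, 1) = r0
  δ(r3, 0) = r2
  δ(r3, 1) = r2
010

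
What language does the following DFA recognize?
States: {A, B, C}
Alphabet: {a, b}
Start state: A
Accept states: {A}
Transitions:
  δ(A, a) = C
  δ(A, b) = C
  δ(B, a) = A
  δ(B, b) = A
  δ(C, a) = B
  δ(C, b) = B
Testing a few strings:
  'abb' → accept
  'aabb' → reject
  'aaaa' → reject
  'a' → reject
State roles: A=length ≡ 0 (mod 3); B=length ≡ 2 (mod 3); C=length ≡ 1 (mod 3)
All strings over {a,b} whose length is a multiple of 3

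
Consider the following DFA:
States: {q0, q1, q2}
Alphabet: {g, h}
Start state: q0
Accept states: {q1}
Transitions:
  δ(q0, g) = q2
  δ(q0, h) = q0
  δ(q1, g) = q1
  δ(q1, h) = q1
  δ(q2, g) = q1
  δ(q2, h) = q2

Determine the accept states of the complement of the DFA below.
Complement accept states = All states \ Original accept states
= {q0, q1, q2} \ {q1}
{q0, q2}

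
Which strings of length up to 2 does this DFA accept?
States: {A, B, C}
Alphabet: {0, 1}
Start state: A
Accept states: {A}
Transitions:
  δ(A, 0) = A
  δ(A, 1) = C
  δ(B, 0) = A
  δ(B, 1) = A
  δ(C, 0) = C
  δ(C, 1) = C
ε, 0, 00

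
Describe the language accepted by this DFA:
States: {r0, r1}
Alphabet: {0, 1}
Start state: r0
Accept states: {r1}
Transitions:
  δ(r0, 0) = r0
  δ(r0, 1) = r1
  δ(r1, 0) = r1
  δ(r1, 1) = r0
Testing a few strings:
  '1' → accept
  '0' → reject
  '11' → reject
  '01' → accept
State roles: r0=even number of 1's so far; r1=odd number of 1's so far
All binary strings with an odd number of 1's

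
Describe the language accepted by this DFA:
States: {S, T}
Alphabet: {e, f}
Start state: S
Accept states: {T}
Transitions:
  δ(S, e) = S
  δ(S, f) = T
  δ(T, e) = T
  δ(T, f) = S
Testing a few strings:
  'f' → accept
  'ee' → reject
  'ff' → reject
  'fff' → accept
State roles: S=even number of f's so far; T=odd number of f's so far
All strings over {e,f} with an odd number of f's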